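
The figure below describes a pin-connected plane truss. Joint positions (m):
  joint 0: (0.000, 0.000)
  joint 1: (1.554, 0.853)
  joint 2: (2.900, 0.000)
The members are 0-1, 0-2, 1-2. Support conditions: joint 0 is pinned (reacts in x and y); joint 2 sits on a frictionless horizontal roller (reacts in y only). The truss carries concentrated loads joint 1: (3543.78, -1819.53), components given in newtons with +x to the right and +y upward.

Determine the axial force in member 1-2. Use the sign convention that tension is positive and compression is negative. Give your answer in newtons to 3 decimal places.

N=3 nodes, M=3 members, R=3 reactions → 2N=6, M+R=6
member 0 (0-1): L=1.7727, (cx,cy)=(0.8766,0.4812)
member 1 (0-2): L=2.9000, (cx,cy)=(1.0000,0.0000)
member 2 (1-2): L=1.5935, (cx,cy)=(0.8447,-0.5353)
solve A·x = −loads:
  F[0-1] = +411.1689 N (tension)
  F[0-2] = +3183.3409 N (tension)
  F[1-2] = -3768.7491 N (compression)
  Rx@0 = -3543.7800 N
  Ry@0 = -197.8472 N
  Ry@2 = +2017.3772 N

-3768.749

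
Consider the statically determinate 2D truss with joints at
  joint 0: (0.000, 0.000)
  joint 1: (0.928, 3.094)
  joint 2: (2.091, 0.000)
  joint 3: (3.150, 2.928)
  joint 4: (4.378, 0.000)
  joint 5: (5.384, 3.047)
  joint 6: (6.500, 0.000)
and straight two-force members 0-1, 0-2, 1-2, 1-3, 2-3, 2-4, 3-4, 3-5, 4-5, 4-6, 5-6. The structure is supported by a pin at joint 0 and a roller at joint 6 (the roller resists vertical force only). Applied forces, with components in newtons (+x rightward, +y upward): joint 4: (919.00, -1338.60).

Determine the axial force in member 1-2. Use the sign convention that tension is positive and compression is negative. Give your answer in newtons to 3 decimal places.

N=7 nodes, M=11 members, R=3 reactions → 2N=14, M+R=14
member 0 (0-1): L=3.2302, (cx,cy)=(0.2873,0.9578)
member 1 (0-2): L=2.0910, (cx,cy)=(1.0000,0.0000)
member 2 (1-2): L=3.3054, (cx,cy)=(0.3519,-0.9361)
member 3 (1-3): L=2.2282, (cx,cy)=(0.9972,-0.0745)
member 4 (2-3): L=3.1136, (cx,cy)=(0.3401,0.9404)
member 5 (2-4): L=2.2870, (cx,cy)=(1.0000,0.0000)
member 6 (3-4): L=3.1751, (cx,cy)=(0.3868,-0.9222)
member 7 (3-5): L=2.2372, (cx,cy)=(0.9986,0.0532)
member 8 (4-5): L=3.2088, (cx,cy)=(0.3135,0.9496)
member 9 (4-6): L=2.1220, (cx,cy)=(1.0000,0.0000)
member 10 (5-6): L=3.2449, (cx,cy)=(0.3439,-0.9390)
solve A·x = −loads:
  F[0-1] = -456.2348 N (compression)
  F[0-2] = +1050.0722 N (tension)
  F[1-2] = +491.1063 N (tension)
  F[1-3] = -304.7161 N (compression)
  F[2-3] = -488.8464 N (compression)
  F[2-4] = +1389.1347 N (tension)
  F[3-4] = +436.9605 N (tension)
  F[3-5] = -640.0402 N (compression)
  F[4-5] = +985.3205 N (tension)
  F[4-6] = +330.2212 N (tension)
  F[5-6] = -960.1698 N (compression)
  Rx@0 = -919.0000 N
  Ry@0 = +437.0014 N
  Ry@6 = +901.5986 N

491.106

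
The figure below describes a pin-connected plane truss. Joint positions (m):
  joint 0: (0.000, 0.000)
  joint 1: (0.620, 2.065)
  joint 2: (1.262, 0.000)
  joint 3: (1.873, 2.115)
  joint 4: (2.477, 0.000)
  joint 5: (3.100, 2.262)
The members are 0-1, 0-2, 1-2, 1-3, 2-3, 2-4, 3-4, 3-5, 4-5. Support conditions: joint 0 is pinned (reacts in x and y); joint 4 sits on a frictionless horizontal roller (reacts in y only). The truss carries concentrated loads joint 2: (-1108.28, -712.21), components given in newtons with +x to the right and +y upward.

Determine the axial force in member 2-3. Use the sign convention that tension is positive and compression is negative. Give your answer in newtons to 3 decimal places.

386.459

N=6 nodes, M=9 members, R=3 reactions → 2N=12, M+R=12
member 0 (0-1): L=2.1561, (cx,cy)=(0.2876,0.9578)
member 1 (0-2): L=1.2620, (cx,cy)=(1.0000,0.0000)
member 2 (1-2): L=2.1625, (cx,cy)=(0.2969,-0.9549)
member 3 (1-3): L=1.2540, (cx,cy)=(0.9992,0.0399)
member 4 (2-3): L=2.2015, (cx,cy)=(0.2775,0.9607)
member 5 (2-4): L=1.2150, (cx,cy)=(1.0000,0.0000)
member 6 (3-4): L=2.1996, (cx,cy)=(0.2746,-0.9616)
member 7 (3-5): L=1.2358, (cx,cy)=(0.9929,0.1190)
member 8 (4-5): L=2.3462, (cx,cy)=(0.2655,0.9641)
solve A·x = −loads:
  F[0-1] = -364.7544 N (compression)
  F[0-2] = -1003.3910 N (compression)
  F[1-2] = +357.0296 N (tension)
  F[1-3] = -211.0515 N (compression)
  F[2-3] = +386.4595 N (tension)
  F[2-4] = +103.6258 N (tension)
  F[3-4] = -377.3686 N (compression)
  F[3-5] = +0.0000 N (tension)
  F[4-5] = -0.0000 N (compression)
  Rx@0 = +1108.2800 N
  Ry@0 = +349.3481 N
  Ry@4 = +362.8619 N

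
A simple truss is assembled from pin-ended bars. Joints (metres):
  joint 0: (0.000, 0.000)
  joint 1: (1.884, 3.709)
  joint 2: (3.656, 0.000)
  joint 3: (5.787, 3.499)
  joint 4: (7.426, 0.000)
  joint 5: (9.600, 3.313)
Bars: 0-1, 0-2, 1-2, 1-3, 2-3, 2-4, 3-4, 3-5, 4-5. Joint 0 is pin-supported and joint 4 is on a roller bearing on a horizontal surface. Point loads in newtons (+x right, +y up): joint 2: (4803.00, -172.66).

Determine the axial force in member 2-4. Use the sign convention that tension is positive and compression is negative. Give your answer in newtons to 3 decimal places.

N=6 nodes, M=9 members, R=3 reactions → 2N=12, M+R=12
member 0 (0-1): L=4.1601, (cx,cy)=(0.4529,0.8916)
member 1 (0-2): L=3.6560, (cx,cy)=(1.0000,0.0000)
member 2 (1-2): L=4.1106, (cx,cy)=(0.4311,-0.9023)
member 3 (1-3): L=3.9086, (cx,cy)=(0.9986,-0.0537)
member 4 (2-3): L=4.0968, (cx,cy)=(0.5202,0.8541)
member 5 (2-4): L=3.7700, (cx,cy)=(1.0000,0.0000)
member 6 (3-4): L=3.8638, (cx,cy)=(0.4242,-0.9056)
member 7 (3-5): L=3.8175, (cx,cy)=(0.9988,-0.0487)
member 8 (4-5): L=3.9626, (cx,cy)=(0.5486,0.8361)
solve A·x = −loads:
  F[0-1] = -98.3154 N (compression)
  F[0-2] = +4847.5248 N (tension)
  F[1-2] = +102.4334 N (tension)
  F[1-3] = -88.8106 N (compression)
  F[2-3] = +93.9420 N (tension)
  F[2-4] = +39.8179 N (tension)
  F[3-4] = -93.8683 N (compression)
  F[3-5] = -0.0000 N (tension)
  F[4-5] = -0.0000 N (tension)
  Rx@0 = -4803.0000 N
  Ry@0 = +87.6553 N
  Ry@4 = +85.0047 N

39.818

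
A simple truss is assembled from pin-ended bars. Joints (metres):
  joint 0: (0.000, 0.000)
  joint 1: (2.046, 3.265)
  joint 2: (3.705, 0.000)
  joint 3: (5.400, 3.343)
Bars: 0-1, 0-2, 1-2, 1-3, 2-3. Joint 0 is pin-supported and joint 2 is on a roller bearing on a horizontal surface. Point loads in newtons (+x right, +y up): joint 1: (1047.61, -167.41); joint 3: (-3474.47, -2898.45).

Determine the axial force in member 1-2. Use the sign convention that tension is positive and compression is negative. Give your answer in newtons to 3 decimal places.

836.953

N=4 nodes, M=5 members, R=3 reactions → 2N=8, M+R=8
member 0 (0-1): L=3.8531, (cx,cy)=(0.5310,0.8474)
member 1 (0-2): L=3.7050, (cx,cy)=(1.0000,0.0000)
member 2 (1-2): L=3.6623, (cx,cy)=(0.4530,-0.8915)
member 3 (1-3): L=3.3549, (cx,cy)=(0.9997,0.0232)
member 4 (2-3): L=3.7482, (cx,cy)=(0.4522,0.8919)
solve A·x = −loads:
  F[0-1] = -1133.7975 N (compression)
  F[0-2] = -1824.8116 N (compression)
  F[1-2] = +836.9532 N (tension)
  F[1-3] = -2029.3408 N (compression)
  F[2-3] = -3196.8293 N (compression)
  Rx@0 = +2426.8600 N
  Ry@0 = +960.7468 N
  Ry@2 = +2105.1132 N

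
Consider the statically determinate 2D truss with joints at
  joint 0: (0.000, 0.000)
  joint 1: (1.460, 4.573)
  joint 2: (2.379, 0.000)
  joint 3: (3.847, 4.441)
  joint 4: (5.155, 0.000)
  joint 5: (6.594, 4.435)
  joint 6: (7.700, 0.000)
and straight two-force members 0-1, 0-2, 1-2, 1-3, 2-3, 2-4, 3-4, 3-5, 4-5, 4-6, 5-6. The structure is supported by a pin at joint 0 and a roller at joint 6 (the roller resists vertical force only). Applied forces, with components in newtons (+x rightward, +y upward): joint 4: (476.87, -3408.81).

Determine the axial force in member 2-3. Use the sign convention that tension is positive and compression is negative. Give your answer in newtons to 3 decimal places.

-1221.158

N=7 nodes, M=11 members, R=3 reactions → 2N=14, M+R=14
member 0 (0-1): L=4.8004, (cx,cy)=(0.3041,0.9526)
member 1 (0-2): L=2.3790, (cx,cy)=(1.0000,0.0000)
member 2 (1-2): L=4.6644, (cx,cy)=(0.1970,-0.9804)
member 3 (1-3): L=2.3906, (cx,cy)=(0.9985,-0.0552)
member 4 (2-3): L=4.6773, (cx,cy)=(0.3139,0.9495)
member 5 (2-4): L=2.7760, (cx,cy)=(1.0000,0.0000)
member 6 (3-4): L=4.6296, (cx,cy)=(0.2825,-0.9593)
member 7 (3-5): L=2.7470, (cx,cy)=(1.0000,-0.0022)
member 8 (4-5): L=4.6626, (cx,cy)=(0.3086,0.9512)
member 9 (4-6): L=2.5450, (cx,cy)=(1.0000,0.0000)
member 10 (5-6): L=4.5708, (cx,cy)=(0.2420,-0.9703)
solve A·x = −loads:
  F[0-1] = -1182.7063 N (compression)
  F[0-2] = +836.5792 N (tension)
  F[1-2] = +1182.6360 N (tension)
  F[1-3] = -593.6213 N (compression)
  F[2-3] = -1221.1585 N (compression)
  F[2-4] = +1452.8508 N (tension)
  F[3-4] = +1177.5096 N (tension)
  F[3-5] = -1308.6643 N (compression)
  F[4-5] = +2396.2496 N (tension)
  F[4-6] = +569.1179 N (tension)
  F[5-6] = -2352.0249 N (compression)
  Rx@0 = -476.8700 N
  Ry@0 = +1126.6781 N
  Ry@6 = +2282.1319 N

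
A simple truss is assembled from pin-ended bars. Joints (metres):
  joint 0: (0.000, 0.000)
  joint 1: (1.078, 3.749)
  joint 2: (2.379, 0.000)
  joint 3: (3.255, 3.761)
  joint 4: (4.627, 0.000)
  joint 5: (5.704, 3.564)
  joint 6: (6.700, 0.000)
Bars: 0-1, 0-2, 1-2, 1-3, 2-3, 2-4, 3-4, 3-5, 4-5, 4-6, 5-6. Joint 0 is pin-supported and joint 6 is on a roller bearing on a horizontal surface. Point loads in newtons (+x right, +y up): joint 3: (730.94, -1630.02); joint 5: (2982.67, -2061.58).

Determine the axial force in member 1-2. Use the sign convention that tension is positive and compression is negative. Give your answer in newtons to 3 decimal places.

N=7 nodes, M=11 members, R=3 reactions → 2N=14, M+R=14
member 0 (0-1): L=3.9009, (cx,cy)=(0.2763,0.9611)
member 1 (0-2): L=2.3790, (cx,cy)=(1.0000,0.0000)
member 2 (1-2): L=3.9683, (cx,cy)=(0.3278,-0.9447)
member 3 (1-3): L=2.1770, (cx,cy)=(1.0000,0.0055)
member 4 (2-3): L=3.8617, (cx,cy)=(0.2268,0.9739)
member 5 (2-4): L=2.2480, (cx,cy)=(1.0000,0.0000)
member 6 (3-4): L=4.0034, (cx,cy)=(0.3427,-0.9394)
member 7 (3-5): L=2.4569, (cx,cy)=(0.9968,-0.0802)
member 8 (4-5): L=3.7232, (cx,cy)=(0.2893,0.9572)
member 9 (4-6): L=2.0730, (cx,cy)=(1.0000,0.0000)
member 10 (5-6): L=3.7006, (cx,cy)=(0.2691,-0.9631)
solve A·x = −loads:
  F[0-1] = +886.8564 N (tension)
  F[0-2] = +3468.5309 N (tension)
  F[1-2] = -899.0337 N (compression)
  F[1-3] = +539.8321 N (tension)
  F[2-3] = +872.0794 N (tension)
  F[2-4] = +2975.9594 N (tension)
  F[3-4] = -2722.8290 N (compression)
  F[3-5] = +942.8751 N (tension)
  F[4-5] = +2672.1842 N (tension)
  F[4-6] = +1269.8499 N (tension)
  F[5-6] = -4718.0223 N (compression)
  Rx@0 = -3713.6100 N
  Ry@0 = -852.3207 N
  Ry@6 = +4543.9207 N

-899.034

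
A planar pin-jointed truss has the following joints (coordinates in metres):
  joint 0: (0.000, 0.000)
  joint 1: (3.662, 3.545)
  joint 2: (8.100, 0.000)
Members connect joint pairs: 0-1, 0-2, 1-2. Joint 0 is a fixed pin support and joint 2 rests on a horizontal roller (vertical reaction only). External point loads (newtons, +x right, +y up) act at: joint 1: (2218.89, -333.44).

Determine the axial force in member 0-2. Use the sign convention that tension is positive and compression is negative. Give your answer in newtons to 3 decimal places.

1404.454

N=3 nodes, M=3 members, R=3 reactions → 2N=6, M+R=6
member 0 (0-1): L=5.0968, (cx,cy)=(0.7185,0.6955)
member 1 (0-2): L=8.1000, (cx,cy)=(1.0000,0.0000)
member 2 (1-2): L=5.6800, (cx,cy)=(0.7813,-0.6241)
solve A·x = −loads:
  F[0-1] = +1133.5356 N (tension)
  F[0-2] = +1404.4544 N (tension)
  F[1-2] = -1797.5121 N (compression)
  Rx@0 = -2218.8900 N
  Ry@0 = -788.4146 N
  Ry@2 = +1121.8546 N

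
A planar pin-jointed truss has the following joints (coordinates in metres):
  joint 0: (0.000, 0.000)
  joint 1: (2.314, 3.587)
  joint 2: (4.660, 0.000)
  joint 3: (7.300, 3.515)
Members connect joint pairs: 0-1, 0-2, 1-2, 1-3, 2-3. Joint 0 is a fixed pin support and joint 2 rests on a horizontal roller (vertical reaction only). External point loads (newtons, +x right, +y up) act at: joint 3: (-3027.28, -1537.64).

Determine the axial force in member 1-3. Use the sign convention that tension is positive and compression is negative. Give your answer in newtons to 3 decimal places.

N=4 nodes, M=5 members, R=3 reactions → 2N=8, M+R=8
member 0 (0-1): L=4.2686, (cx,cy)=(0.5421,0.8403)
member 1 (0-2): L=4.6600, (cx,cy)=(1.0000,0.0000)
member 2 (1-2): L=4.2861, (cx,cy)=(0.5474,-0.8369)
member 3 (1-3): L=4.9865, (cx,cy)=(0.9999,-0.0144)
member 4 (2-3): L=4.3960, (cx,cy)=(0.6005,0.7996)
solve A·x = −loads:
  F[0-1] = -1680.7261 N (compression)
  F[0-2] = -2116.1670 N (compression)
  F[1-2] = +1719.5507 N (tension)
  F[1-3] = -1852.5129 N (compression)
  F[2-3] = -1956.4872 N (compression)
  Rx@0 = +3027.2800 N
  Ry@0 = +1412.3433 N
  Ry@2 = +125.2967 N

-1852.513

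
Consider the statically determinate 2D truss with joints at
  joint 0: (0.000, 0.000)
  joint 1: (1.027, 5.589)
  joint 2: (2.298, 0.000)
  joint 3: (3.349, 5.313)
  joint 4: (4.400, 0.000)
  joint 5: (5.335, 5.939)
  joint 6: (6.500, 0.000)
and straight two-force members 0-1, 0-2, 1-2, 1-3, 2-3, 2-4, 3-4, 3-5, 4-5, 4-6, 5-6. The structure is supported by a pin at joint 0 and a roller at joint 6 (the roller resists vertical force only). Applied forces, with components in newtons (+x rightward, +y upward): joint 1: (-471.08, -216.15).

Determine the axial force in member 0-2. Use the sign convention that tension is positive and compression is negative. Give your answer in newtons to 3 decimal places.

N=7 nodes, M=11 members, R=3 reactions → 2N=14, M+R=14
member 0 (0-1): L=5.6826, (cx,cy)=(0.1807,0.9835)
member 1 (0-2): L=2.2980, (cx,cy)=(1.0000,0.0000)
member 2 (1-2): L=5.7317, (cx,cy)=(0.2217,-0.9751)
member 3 (1-3): L=2.3383, (cx,cy)=(0.9930,-0.1180)
member 4 (2-3): L=5.4160, (cx,cy)=(0.1941,0.9810)
member 5 (2-4): L=2.1020, (cx,cy)=(1.0000,0.0000)
member 6 (3-4): L=5.4160, (cx,cy)=(0.1941,-0.9810)
member 7 (3-5): L=2.0823, (cx,cy)=(0.9537,0.3006)
member 8 (4-5): L=6.0121, (cx,cy)=(0.1555,0.9878)
member 9 (4-6): L=2.1000, (cx,cy)=(1.0000,0.0000)
member 10 (5-6): L=6.0522, (cx,cy)=(0.1925,-0.9813)
solve A·x = −loads:
  F[0-1] = -596.8834 N (compression)
  F[0-2] = -363.2065 N (compression)
  F[1-2] = +345.4379 N (tension)
  F[1-3] = +288.6234 N (tension)
  F[2-3] = -343.3650 N (compression)
  F[2-4] = -219.9737 N (compression)
  F[3-4] = +422.4328 N (tension)
  F[3-5] = +144.6911 N (tension)
  F[4-5] = -419.5066 N (compression)
  F[4-6] = -72.7570 N (compression)
  F[5-6] = +377.9733 N (tension)
  Rx@0 = +471.0800 N
  Ry@0 = +587.0546 N
  Ry@6 = -370.9046 N

-363.206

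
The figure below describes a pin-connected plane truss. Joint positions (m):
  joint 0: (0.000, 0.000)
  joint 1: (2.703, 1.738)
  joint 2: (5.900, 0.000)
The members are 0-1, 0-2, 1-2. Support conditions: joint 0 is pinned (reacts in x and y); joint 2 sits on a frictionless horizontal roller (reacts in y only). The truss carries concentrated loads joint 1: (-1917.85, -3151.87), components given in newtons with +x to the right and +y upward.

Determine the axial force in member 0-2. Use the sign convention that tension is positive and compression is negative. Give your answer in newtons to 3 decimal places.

1616.951

N=3 nodes, M=3 members, R=3 reactions → 2N=6, M+R=6
member 0 (0-1): L=3.2135, (cx,cy)=(0.8411,0.5408)
member 1 (0-2): L=5.9000, (cx,cy)=(1.0000,0.0000)
member 2 (1-2): L=3.6389, (cx,cy)=(0.8786,-0.4776)
solve A·x = −loads:
  F[0-1] = -4202.4538 N (compression)
  F[0-2] = +1616.9512 N (tension)
  F[1-2] = -1840.4419 N (compression)
  Rx@0 = +1917.8500 N
  Ry@0 = +2272.8393 N
  Ry@2 = +879.0307 N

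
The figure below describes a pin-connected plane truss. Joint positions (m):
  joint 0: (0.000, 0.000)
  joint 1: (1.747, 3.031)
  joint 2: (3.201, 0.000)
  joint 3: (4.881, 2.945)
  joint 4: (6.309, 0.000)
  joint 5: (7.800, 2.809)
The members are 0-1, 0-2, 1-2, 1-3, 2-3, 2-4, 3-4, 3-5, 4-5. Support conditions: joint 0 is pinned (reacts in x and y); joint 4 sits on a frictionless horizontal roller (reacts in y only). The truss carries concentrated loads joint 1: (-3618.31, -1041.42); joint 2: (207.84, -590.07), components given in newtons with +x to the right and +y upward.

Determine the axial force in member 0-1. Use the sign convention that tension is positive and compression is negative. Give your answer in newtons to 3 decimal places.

-3211.090

N=6 nodes, M=9 members, R=3 reactions → 2N=12, M+R=12
member 0 (0-1): L=3.4984, (cx,cy)=(0.4994,0.8664)
member 1 (0-2): L=3.2010, (cx,cy)=(1.0000,0.0000)
member 2 (1-2): L=3.3617, (cx,cy)=(0.4325,-0.9016)
member 3 (1-3): L=3.1352, (cx,cy)=(0.9996,-0.0274)
member 4 (2-3): L=3.3905, (cx,cy)=(0.4955,0.8686)
member 5 (2-4): L=3.1080, (cx,cy)=(1.0000,0.0000)
member 6 (3-4): L=3.2730, (cx,cy)=(0.4363,-0.8998)
member 7 (3-5): L=2.9222, (cx,cy)=(0.9989,-0.0465)
member 8 (4-5): L=3.1802, (cx,cy)=(0.4688,0.8833)
solve A·x = −loads:
  F[0-1] = -3211.0895 N (compression)
  F[0-2] = -1806.9555 N (compression)
  F[1-2] = +1894.1682 N (tension)
  F[1-3] = +1195.9831 N (tension)
  F[2-3] = -1286.8433 N (compression)
  F[2-4] = -557.8977 N (compression)
  F[3-4] = +1278.6918 N (tension)
  F[3-5] = +0.0000 N (tension)
  F[4-5] = -0.0000 N (compression)
  Rx@0 = +3410.4700 N
  Ry@0 = +2782.0563 N
  Ry@4 = -1150.5663 N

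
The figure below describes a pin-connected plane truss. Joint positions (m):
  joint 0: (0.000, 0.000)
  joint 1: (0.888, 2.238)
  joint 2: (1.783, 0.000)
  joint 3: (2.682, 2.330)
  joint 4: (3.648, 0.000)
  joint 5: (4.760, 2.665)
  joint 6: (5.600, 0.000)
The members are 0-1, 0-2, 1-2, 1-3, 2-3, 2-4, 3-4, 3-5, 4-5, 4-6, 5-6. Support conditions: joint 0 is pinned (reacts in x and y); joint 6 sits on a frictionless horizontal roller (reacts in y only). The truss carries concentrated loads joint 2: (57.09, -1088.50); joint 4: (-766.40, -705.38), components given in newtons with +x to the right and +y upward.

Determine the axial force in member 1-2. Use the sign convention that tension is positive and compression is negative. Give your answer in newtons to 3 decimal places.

N=7 nodes, M=11 members, R=3 reactions → 2N=14, M+R=14
member 0 (0-1): L=2.4077, (cx,cy)=(0.3688,0.9295)
member 1 (0-2): L=1.7830, (cx,cy)=(1.0000,0.0000)
member 2 (1-2): L=2.4103, (cx,cy)=(0.3713,-0.9285)
member 3 (1-3): L=1.7964, (cx,cy)=(0.9987,0.0512)
member 4 (2-3): L=2.4974, (cx,cy)=(0.3600,0.9330)
member 5 (2-4): L=1.8650, (cx,cy)=(1.0000,0.0000)
member 6 (3-4): L=2.5223, (cx,cy)=(0.3830,-0.9238)
member 7 (3-5): L=2.1048, (cx,cy)=(0.9873,0.1592)
member 8 (4-5): L=2.8877, (cx,cy)=(0.3851,0.9229)
member 9 (4-6): L=1.9520, (cx,cy)=(1.0000,0.0000)
member 10 (5-6): L=2.7942, (cx,cy)=(0.3006,-0.9537)
solve A·x = −loads:
  F[0-1] = -1062.7221 N (compression)
  F[0-2] = -317.3660 N (compression)
  F[1-2] = +1021.2735 N (tension)
  F[1-3] = -772.1757 N (compression)
  F[2-3] = +150.3190 N (tension)
  F[2-4] = -49.3482 N (compression)
  F[3-4] = -219.4762 N (compression)
  F[3-5] = -641.1693 N (compression)
  F[4-5] = +984.0069 N (tension)
  F[4-6] = +254.0725 N (tension)
  F[5-6] = -845.1688 N (compression)
  Rx@0 = +709.3100 N
  Ry@0 = +987.8047 N
  Ry@6 = +806.0753 N

1021.274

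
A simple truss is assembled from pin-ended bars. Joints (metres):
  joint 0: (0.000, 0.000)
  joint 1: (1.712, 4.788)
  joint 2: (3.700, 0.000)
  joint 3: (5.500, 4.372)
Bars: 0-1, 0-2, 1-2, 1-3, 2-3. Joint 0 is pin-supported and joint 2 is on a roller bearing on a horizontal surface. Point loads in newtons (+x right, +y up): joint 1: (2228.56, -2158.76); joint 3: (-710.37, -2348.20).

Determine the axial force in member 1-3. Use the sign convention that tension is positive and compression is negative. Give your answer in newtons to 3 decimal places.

246.793

N=4 nodes, M=5 members, R=3 reactions → 2N=8, M+R=8
member 0 (0-1): L=5.0849, (cx,cy)=(0.3367,0.9416)
member 1 (0-2): L=3.7000, (cx,cy)=(1.0000,0.0000)
member 2 (1-2): L=5.1843, (cx,cy)=(0.3835,-0.9236)
member 3 (1-3): L=3.8108, (cx,cy)=(0.9940,-0.1092)
member 4 (2-3): L=4.7280, (cx,cy)=(0.3807,0.9247)
solve A·x = −loads:
  F[0-1] = +2152.6370 N (tension)
  F[0-2] = +793.4290 N (tension)
  F[1-2] = -4561.3510 N (compression)
  F[1-3] = +246.7925 N (tension)
  F[2-3] = -2510.2953 N (compression)
  Rx@0 = -1518.1900 N
  Ry@0 = -2026.9602 N
  Ry@2 = +6533.9202 N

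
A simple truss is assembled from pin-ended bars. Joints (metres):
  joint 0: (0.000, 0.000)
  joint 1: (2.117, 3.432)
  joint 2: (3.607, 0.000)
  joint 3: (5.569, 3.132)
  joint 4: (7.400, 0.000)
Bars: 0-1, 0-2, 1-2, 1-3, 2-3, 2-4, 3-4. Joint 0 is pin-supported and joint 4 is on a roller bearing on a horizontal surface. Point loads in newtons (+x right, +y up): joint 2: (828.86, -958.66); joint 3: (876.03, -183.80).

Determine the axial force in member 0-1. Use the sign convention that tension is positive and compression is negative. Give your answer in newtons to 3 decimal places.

N=5 nodes, M=7 members, R=3 reactions → 2N=10, M+R=10
member 0 (0-1): L=4.0324, (cx,cy)=(0.5250,0.8511)
member 1 (0-2): L=3.6070, (cx,cy)=(1.0000,0.0000)
member 2 (1-2): L=3.7415, (cx,cy)=(0.3982,-0.9173)
member 3 (1-3): L=3.4650, (cx,cy)=(0.9962,-0.0866)
member 4 (2-3): L=3.6958, (cx,cy)=(0.5309,0.8475)
member 5 (2-4): L=3.7930, (cx,cy)=(1.0000,0.0000)
member 6 (3-4): L=3.6279, (cx,cy)=(0.5047,-0.8633)
solve A·x = −loads:
  F[0-1] = -195.1374 N (compression)
  F[0-2] = +1807.3365 N (tension)
  F[1-2] = +198.2450 N (tension)
  F[1-3] = -182.0788 N (compression)
  F[2-3] = +916.6473 N (tension)
  F[2-4] = +570.8006 N (tension)
  F[3-4] = -1130.9848 N (compression)
  Rx@0 = -1704.8900 N
  Ry@0 = +166.0823 N
  Ry@4 = +976.3777 N

-195.137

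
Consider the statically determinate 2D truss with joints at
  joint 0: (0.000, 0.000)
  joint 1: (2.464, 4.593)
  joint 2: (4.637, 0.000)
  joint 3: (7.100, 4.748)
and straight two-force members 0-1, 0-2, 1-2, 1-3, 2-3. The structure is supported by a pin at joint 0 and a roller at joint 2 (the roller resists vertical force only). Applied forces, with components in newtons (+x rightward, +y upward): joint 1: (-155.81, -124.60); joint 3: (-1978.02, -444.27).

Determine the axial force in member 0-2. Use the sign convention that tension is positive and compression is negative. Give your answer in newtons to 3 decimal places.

-1059.760

N=4 nodes, M=5 members, R=3 reactions → 2N=8, M+R=8
member 0 (0-1): L=5.2122, (cx,cy)=(0.4727,0.8812)
member 1 (0-2): L=4.6370, (cx,cy)=(1.0000,0.0000)
member 2 (1-2): L=5.0811, (cx,cy)=(0.4277,-0.9039)
member 3 (1-3): L=4.6386, (cx,cy)=(0.9994,0.0334)
member 4 (2-3): L=5.3488, (cx,cy)=(0.4605,0.8877)
solve A·x = −loads:
  F[0-1] = -2272.0209 N (compression)
  F[0-2] = -1059.7599 N (compression)
  F[1-2] = +2011.2581 N (tension)
  F[1-3] = -1779.3951 N (compression)
  F[2-3] = -433.5056 N (compression)
  Rx@0 = +2133.8300 N
  Ry@0 = +2002.1119 N
  Ry@2 = -1433.2419 N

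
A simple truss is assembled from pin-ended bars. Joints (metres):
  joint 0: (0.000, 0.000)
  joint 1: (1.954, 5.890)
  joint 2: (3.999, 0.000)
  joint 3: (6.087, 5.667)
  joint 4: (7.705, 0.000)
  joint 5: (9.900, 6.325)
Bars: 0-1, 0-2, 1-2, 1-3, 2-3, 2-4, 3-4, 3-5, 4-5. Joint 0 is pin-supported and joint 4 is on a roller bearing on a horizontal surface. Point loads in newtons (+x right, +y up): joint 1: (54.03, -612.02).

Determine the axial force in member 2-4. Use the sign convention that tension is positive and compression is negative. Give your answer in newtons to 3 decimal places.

N=6 nodes, M=9 members, R=3 reactions → 2N=12, M+R=12
member 0 (0-1): L=6.2057, (cx,cy)=(0.3149,0.9491)
member 1 (0-2): L=3.9990, (cx,cy)=(1.0000,0.0000)
member 2 (1-2): L=6.2349, (cx,cy)=(0.3280,-0.9447)
member 3 (1-3): L=4.1390, (cx,cy)=(0.9985,-0.0539)
member 4 (2-3): L=6.0394, (cx,cy)=(0.3457,0.9383)
member 5 (2-4): L=3.7060, (cx,cy)=(1.0000,0.0000)
member 6 (3-4): L=5.8935, (cx,cy)=(0.2745,-0.9616)
member 7 (3-5): L=3.8694, (cx,cy)=(0.9854,0.1701)
member 8 (4-5): L=6.6950, (cx,cy)=(0.3279,0.9447)
solve A·x = −loads:
  F[0-1] = -437.7763 N (compression)
  F[0-2] = +191.8743 N (tension)
  F[1-2] = -200.8224 N (compression)
  F[1-3] = -126.1895 N (compression)
  F[2-3] = +202.1806 N (tension)
  F[2-4] = +56.1066 N (tension)
  F[3-4] = -204.3645 N (compression)
  F[3-5] = -0.0000 N (compression)
  F[4-5] = +0.0000 N (tension)
  Rx@0 = -54.0300 N
  Ry@0 = +415.5082 N
  Ry@4 = +196.5118 N

56.107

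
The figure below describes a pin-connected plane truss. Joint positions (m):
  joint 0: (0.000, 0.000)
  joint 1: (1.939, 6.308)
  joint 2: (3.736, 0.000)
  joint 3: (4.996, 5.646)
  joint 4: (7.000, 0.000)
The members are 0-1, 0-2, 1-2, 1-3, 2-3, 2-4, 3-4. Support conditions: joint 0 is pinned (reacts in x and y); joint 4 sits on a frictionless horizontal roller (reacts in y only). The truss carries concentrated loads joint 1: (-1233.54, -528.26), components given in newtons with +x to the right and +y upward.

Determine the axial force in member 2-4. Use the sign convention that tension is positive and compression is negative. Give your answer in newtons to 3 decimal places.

-342.614

N=5 nodes, M=7 members, R=3 reactions → 2N=10, M+R=10
member 0 (0-1): L=6.5993, (cx,cy)=(0.2938,0.9559)
member 1 (0-2): L=3.7360, (cx,cy)=(1.0000,0.0000)
member 2 (1-2): L=6.5590, (cx,cy)=(0.2740,-0.9617)
member 3 (1-3): L=3.1279, (cx,cy)=(0.9773,-0.2116)
member 4 (2-3): L=5.7849, (cx,cy)=(0.2178,0.9760)
member 5 (2-4): L=3.2640, (cx,cy)=(1.0000,0.0000)
member 6 (3-4): L=5.9911, (cx,cy)=(0.3345,-0.9424)
solve A·x = −loads:
  F[0-1] = -1562.4949 N (compression)
  F[0-2] = -774.4483 N (compression)
  F[1-2] = +883.8138 N (tension)
  F[1-3] = +544.6427 N (tension)
  F[2-3] = -870.9052 N (compression)
  F[2-4] = -342.6136 N (compression)
  F[3-4] = +1024.2685 N (tension)
  Rx@0 = +1233.5400 N
  Ry@0 = +1493.5277 N
  Ry@4 = -965.2677 N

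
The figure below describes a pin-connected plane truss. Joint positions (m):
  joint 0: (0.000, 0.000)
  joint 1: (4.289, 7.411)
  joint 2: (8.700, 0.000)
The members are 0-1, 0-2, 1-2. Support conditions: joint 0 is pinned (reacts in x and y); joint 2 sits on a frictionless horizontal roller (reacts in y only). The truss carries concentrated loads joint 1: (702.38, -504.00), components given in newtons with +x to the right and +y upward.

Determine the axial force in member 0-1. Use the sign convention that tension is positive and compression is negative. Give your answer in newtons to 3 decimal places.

396.047

N=3 nodes, M=3 members, R=3 reactions → 2N=6, M+R=6
member 0 (0-1): L=8.5626, (cx,cy)=(0.5009,0.8655)
member 1 (0-2): L=8.7000, (cx,cy)=(1.0000,0.0000)
member 2 (1-2): L=8.6244, (cx,cy)=(0.5115,-0.8593)
solve A·x = −loads:
  F[0-1] = +396.0468 N (tension)
  F[0-2] = +504.0009 N (tension)
  F[1-2] = -985.4212 N (compression)
  Rx@0 = -702.3800 N
  Ry@0 = -342.7809 N
  Ry@2 = +846.7809 N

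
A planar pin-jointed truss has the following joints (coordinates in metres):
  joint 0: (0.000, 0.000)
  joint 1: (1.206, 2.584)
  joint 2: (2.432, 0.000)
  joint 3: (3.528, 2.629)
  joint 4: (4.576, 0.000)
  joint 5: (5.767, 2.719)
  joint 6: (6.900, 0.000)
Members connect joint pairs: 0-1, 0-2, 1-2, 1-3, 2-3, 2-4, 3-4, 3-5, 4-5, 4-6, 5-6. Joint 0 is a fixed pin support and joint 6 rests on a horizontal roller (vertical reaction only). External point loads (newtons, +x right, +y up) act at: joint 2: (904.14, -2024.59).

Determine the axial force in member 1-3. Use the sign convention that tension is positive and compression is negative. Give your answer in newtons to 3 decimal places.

-1222.866

N=7 nodes, M=11 members, R=3 reactions → 2N=14, M+R=14
member 0 (0-1): L=2.8516, (cx,cy)=(0.4229,0.9062)
member 1 (0-2): L=2.4320, (cx,cy)=(1.0000,0.0000)
member 2 (1-2): L=2.8601, (cx,cy)=(0.4287,-0.9035)
member 3 (1-3): L=2.3224, (cx,cy)=(0.9998,0.0194)
member 4 (2-3): L=2.8483, (cx,cy)=(0.3848,0.9230)
member 5 (2-4): L=2.1440, (cx,cy)=(1.0000,0.0000)
member 6 (3-4): L=2.8302, (cx,cy)=(0.3703,-0.9289)
member 7 (3-5): L=2.2408, (cx,cy)=(0.9992,0.0402)
member 8 (4-5): L=2.9684, (cx,cy)=(0.4012,0.9160)
member 9 (4-6): L=2.3240, (cx,cy)=(1.0000,0.0000)
member 10 (5-6): L=2.9456, (cx,cy)=(0.3846,-0.9231)
solve A·x = −loads:
  F[0-1] = -1446.7509 N (compression)
  F[0-2] = +1516.0055 N (tension)
  F[1-2] = +1424.8453 N (tension)
  F[1-3] = -1222.8655 N (compression)
  F[2-3] = +798.7928 N (tension)
  F[2-4] = +915.2686 N (tension)
  F[3-4] = -795.0687 N (compression)
  F[3-5] = -621.3609 N (compression)
  F[4-5] = +806.2965 N (tension)
  F[4-6] = +297.3530 N (tension)
  F[5-6] = -773.0693 N (compression)
  Rx@0 = -904.1400 N
  Ry@0 = +1310.9954 N
  Ry@6 = +713.5946 N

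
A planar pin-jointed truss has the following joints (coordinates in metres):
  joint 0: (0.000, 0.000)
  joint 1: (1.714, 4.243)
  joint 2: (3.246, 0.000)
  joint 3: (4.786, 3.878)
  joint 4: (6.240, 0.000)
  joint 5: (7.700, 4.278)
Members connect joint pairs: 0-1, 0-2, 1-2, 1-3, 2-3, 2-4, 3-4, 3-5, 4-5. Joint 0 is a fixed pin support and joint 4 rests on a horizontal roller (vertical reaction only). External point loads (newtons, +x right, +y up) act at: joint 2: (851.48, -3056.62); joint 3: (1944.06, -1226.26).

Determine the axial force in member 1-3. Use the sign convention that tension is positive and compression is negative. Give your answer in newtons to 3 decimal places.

N=6 nodes, M=9 members, R=3 reactions → 2N=12, M+R=12
member 0 (0-1): L=4.5761, (cx,cy)=(0.3746,0.9272)
member 1 (0-2): L=3.2460, (cx,cy)=(1.0000,0.0000)
member 2 (1-2): L=4.5111, (cx,cy)=(0.3396,-0.9406)
member 3 (1-3): L=3.0936, (cx,cy)=(0.9930,-0.1180)
member 4 (2-3): L=4.1726, (cx,cy)=(0.3691,0.9294)
member 5 (2-4): L=2.9940, (cx,cy)=(1.0000,0.0000)
member 6 (3-4): L=4.1416, (cx,cy)=(0.3511,-0.9363)
member 7 (3-5): L=2.9413, (cx,cy)=(0.9907,0.1360)
member 8 (4-5): L=4.5203, (cx,cy)=(0.3230,0.9464)
solve A·x = −loads:
  F[0-1] = -586.8610 N (compression)
  F[0-2] = +3015.3508 N (tension)
  F[1-2] = +633.4665 N (tension)
  F[1-3] = -437.9993 N (compression)
  F[2-3] = +2647.7335 N (tension)
  F[2-4] = +1401.7862 N (tension)
  F[3-4] = -3992.8908 N (compression)
  F[3-5] = -0.0000 N (tension)
  F[4-5] = +0.0000 N (tension)
  Rx@0 = -2795.5400 N
  Ry@0 = +544.1406 N
  Ry@4 = +3738.7394 N

-437.999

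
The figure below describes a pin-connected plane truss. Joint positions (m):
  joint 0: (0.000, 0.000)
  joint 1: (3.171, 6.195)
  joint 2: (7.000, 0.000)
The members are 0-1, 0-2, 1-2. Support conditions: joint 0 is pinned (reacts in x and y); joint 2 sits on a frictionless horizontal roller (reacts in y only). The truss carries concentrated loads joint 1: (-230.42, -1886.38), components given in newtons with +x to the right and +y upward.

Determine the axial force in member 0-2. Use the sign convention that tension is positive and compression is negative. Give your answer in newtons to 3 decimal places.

N=3 nodes, M=3 members, R=3 reactions → 2N=6, M+R=6
member 0 (0-1): L=6.9594, (cx,cy)=(0.4556,0.8902)
member 1 (0-2): L=7.0000, (cx,cy)=(1.0000,0.0000)
member 2 (1-2): L=7.2828, (cx,cy)=(0.5258,-0.8506)
solve A·x = −loads:
  F[0-1] = -1388.2535 N (compression)
  F[0-2] = +402.1275 N (tension)
  F[1-2] = -764.8515 N (compression)
  Rx@0 = +230.4200 N
  Ry@0 = +1235.7716 N
  Ry@2 = +650.6084 N

402.127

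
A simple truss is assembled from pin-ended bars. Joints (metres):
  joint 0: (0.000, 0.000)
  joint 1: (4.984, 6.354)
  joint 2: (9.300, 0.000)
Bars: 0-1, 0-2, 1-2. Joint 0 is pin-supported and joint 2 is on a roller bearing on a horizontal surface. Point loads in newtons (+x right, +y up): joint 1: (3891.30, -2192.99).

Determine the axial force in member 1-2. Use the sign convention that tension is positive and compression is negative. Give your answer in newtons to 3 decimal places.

-4634.713

N=3 nodes, M=3 members, R=3 reactions → 2N=6, M+R=6
member 0 (0-1): L=8.0755, (cx,cy)=(0.6172,0.7868)
member 1 (0-2): L=9.3000, (cx,cy)=(1.0000,0.0000)
member 2 (1-2): L=7.6812, (cx,cy)=(0.5619,-0.8272)
solve A·x = −loads:
  F[0-1] = +2085.4705 N (tension)
  F[0-2] = +2604.1976 N (tension)
  F[1-2] = -4634.7127 N (compression)
  Rx@0 = -3891.3000 N
  Ry@0 = -1640.9006 N
  Ry@2 = +3833.8906 N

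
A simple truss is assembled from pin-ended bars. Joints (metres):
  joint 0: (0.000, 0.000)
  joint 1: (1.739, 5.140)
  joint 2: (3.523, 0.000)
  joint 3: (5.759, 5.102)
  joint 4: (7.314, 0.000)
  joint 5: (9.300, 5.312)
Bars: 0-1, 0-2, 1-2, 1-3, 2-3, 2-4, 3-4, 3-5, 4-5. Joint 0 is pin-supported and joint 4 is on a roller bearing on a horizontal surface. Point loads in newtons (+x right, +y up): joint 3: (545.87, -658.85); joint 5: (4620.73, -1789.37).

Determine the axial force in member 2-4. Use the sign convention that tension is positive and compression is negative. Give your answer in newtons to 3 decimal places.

558.366

N=6 nodes, M=9 members, R=3 reactions → 2N=12, M+R=12
member 0 (0-1): L=5.4262, (cx,cy)=(0.3205,0.9473)
member 1 (0-2): L=3.5230, (cx,cy)=(1.0000,0.0000)
member 2 (1-2): L=5.4408, (cx,cy)=(0.3279,-0.9447)
member 3 (1-3): L=4.0202, (cx,cy)=(1.0000,-0.0095)
member 4 (2-3): L=5.5705, (cx,cy)=(0.4014,0.9159)
member 5 (2-4): L=3.7910, (cx,cy)=(1.0000,0.0000)
member 6 (3-4): L=5.3337, (cx,cy)=(0.2915,-0.9566)
member 7 (3-5): L=3.5472, (cx,cy)=(0.9982,0.0592)
member 8 (4-5): L=5.6711, (cx,cy)=(0.3502,0.9367)
solve A·x = −loads:
  F[0-1] = +4309.8400 N (tension)
  F[0-2] = +3785.3752 N (tension)
  F[1-2] = -4349.5179 N (compression)
  F[1-3] = +2807.5277 N (tension)
  F[2-3] = +4486.3481 N (tension)
  F[2-4] = +558.3658 N (tension)
  F[3-4] = -4621.3029 N (compression)
  F[3-5] = +5419.1733 N (tension)
  F[4-5] = -2252.8501 N (compression)
  Rx@0 = -5166.6000 N
  Ry@0 = -4082.5162 N
  Ry@4 = +6530.7362 N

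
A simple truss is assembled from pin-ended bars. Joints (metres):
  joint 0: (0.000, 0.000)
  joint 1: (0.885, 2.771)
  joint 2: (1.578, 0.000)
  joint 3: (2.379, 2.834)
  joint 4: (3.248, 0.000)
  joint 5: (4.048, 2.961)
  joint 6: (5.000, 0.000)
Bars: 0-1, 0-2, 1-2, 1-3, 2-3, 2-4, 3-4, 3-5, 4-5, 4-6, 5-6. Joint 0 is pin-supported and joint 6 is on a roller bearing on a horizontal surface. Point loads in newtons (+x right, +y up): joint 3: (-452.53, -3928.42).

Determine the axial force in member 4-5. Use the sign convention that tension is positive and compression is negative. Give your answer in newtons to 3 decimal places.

1747.260

N=7 nodes, M=11 members, R=3 reactions → 2N=14, M+R=14
member 0 (0-1): L=2.9089, (cx,cy)=(0.3042,0.9526)
member 1 (0-2): L=1.5780, (cx,cy)=(1.0000,0.0000)
member 2 (1-2): L=2.8563, (cx,cy)=(0.2426,-0.9701)
member 3 (1-3): L=1.4953, (cx,cy)=(0.9991,0.0421)
member 4 (2-3): L=2.9450, (cx,cy)=(0.2720,0.9623)
member 5 (2-4): L=1.6700, (cx,cy)=(1.0000,0.0000)
member 6 (3-4): L=2.9642, (cx,cy)=(0.2932,-0.9561)
member 7 (3-5): L=1.6738, (cx,cy)=(0.9971,0.0759)
member 8 (4-5): L=3.0672, (cx,cy)=(0.2608,0.9654)
member 9 (4-6): L=1.7520, (cx,cy)=(1.0000,0.0000)
member 10 (5-6): L=3.1103, (cx,cy)=(0.3061,-0.9520)
solve A·x = −loads:
  F[0-1] = -2431.0124 N (compression)
  F[0-2] = +287.0795 N (tension)
  F[1-2] = +2330.3687 N (tension)
  F[1-3] = -1306.1587 N (compression)
  F[2-3] = -2349.3066 N (compression)
  F[2-4] = +1491.4435 N (tension)
  F[3-4] = -1764.2979 N (compression)
  F[3-5] = -977.0363 N (compression)
  F[4-5] = +1747.2604 N (tension)
  F[4-6] = +518.4874 N (tension)
  F[5-6] = -1693.9491 N (compression)
  Rx@0 = +452.5300 N
  Ry@0 = +2315.7718 N
  Ry@6 = +1612.6482 N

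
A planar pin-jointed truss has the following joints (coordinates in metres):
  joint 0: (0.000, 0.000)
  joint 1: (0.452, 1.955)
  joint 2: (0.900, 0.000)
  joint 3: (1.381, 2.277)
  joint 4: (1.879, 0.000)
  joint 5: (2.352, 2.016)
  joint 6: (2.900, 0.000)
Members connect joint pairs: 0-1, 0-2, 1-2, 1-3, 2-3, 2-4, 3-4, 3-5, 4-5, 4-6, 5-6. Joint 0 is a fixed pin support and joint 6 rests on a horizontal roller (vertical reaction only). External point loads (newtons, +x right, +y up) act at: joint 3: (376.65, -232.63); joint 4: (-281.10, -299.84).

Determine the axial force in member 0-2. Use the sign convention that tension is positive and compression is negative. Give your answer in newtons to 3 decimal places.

79.754

N=7 nodes, M=11 members, R=3 reactions → 2N=14, M+R=14
member 0 (0-1): L=2.0066, (cx,cy)=(0.2253,0.9743)
member 1 (0-2): L=0.9000, (cx,cy)=(1.0000,0.0000)
member 2 (1-2): L=2.0057, (cx,cy)=(0.2234,-0.9747)
member 3 (1-3): L=0.9832, (cx,cy)=(0.9449,0.3275)
member 4 (2-3): L=2.3272, (cx,cy)=(0.2067,0.9784)
member 5 (2-4): L=0.9790, (cx,cy)=(1.0000,0.0000)
member 6 (3-4): L=2.3308, (cx,cy)=(0.2137,-0.9769)
member 7 (3-5): L=1.0055, (cx,cy)=(0.9657,-0.2596)
member 8 (4-5): L=2.0707, (cx,cy)=(0.2284,0.9736)
member 9 (4-6): L=1.0210, (cx,cy)=(1.0000,0.0000)
member 10 (5-6): L=2.0892, (cx,cy)=(0.2623,-0.9650)
solve A·x = −loads:
  F[0-1] = +70.1231 N (tension)
  F[0-2] = +79.7541 N (tension)
  F[1-2] = -59.7306 N (compression)
  F[1-3] = +30.8384 N (tension)
  F[2-3] = +59.5063 N (tension)
  F[2-4] = +54.1134 N (tension)
  F[3-4] = -229.3118 N (compression)
  F[3-5] = -296.3785 N (compression)
  F[4-5] = +538.0821 N (tension)
  F[4-6] = +163.3102 N (tension)
  F[5-6] = -622.5912 N (compression)
  Rx@0 = -95.5500 N
  Ry@0 = -68.3208 N
  Ry@6 = +600.7908 N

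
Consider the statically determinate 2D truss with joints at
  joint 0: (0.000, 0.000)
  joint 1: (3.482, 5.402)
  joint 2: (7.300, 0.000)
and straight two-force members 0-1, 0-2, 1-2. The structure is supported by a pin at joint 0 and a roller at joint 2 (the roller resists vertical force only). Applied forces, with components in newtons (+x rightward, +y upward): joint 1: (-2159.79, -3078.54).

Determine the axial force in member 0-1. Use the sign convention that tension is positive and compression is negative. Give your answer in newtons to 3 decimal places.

N=3 nodes, M=3 members, R=3 reactions → 2N=6, M+R=6
member 0 (0-1): L=6.4270, (cx,cy)=(0.5418,0.8405)
member 1 (0-2): L=7.3000, (cx,cy)=(1.0000,0.0000)
member 2 (1-2): L=6.6150, (cx,cy)=(0.5772,-0.8166)
solve A·x = −loads:
  F[0-1] = -3817.1141 N (compression)
  F[0-2] = -91.7558 N (compression)
  F[1-2] = +158.9754 N (tension)
  Rx@0 = +2159.7900 N
  Ry@0 = +3208.3632 N
  Ry@2 = -129.8232 N

-3817.114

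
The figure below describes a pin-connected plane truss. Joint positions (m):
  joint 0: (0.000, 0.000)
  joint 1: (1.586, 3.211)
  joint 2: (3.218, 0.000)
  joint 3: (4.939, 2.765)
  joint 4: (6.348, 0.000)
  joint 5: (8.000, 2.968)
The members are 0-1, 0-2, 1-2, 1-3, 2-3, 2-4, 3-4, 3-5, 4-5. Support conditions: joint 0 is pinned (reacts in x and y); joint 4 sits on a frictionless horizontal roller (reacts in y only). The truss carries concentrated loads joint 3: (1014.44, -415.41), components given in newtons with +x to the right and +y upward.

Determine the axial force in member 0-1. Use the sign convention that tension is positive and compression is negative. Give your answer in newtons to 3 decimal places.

389.982

N=6 nodes, M=9 members, R=3 reactions → 2N=12, M+R=12
member 0 (0-1): L=3.5813, (cx,cy)=(0.4429,0.8966)
member 1 (0-2): L=3.2180, (cx,cy)=(1.0000,0.0000)
member 2 (1-2): L=3.6019, (cx,cy)=(0.4531,-0.8915)
member 3 (1-3): L=3.3825, (cx,cy)=(0.9913,-0.1319)
member 4 (2-3): L=3.2568, (cx,cy)=(0.5284,0.8490)
member 5 (2-4): L=3.1300, (cx,cy)=(1.0000,0.0000)
member 6 (3-4): L=3.1033, (cx,cy)=(0.4540,-0.8910)
member 7 (3-5): L=3.0677, (cx,cy)=(0.9978,0.0662)
member 8 (4-5): L=3.3968, (cx,cy)=(0.4863,0.8738)
solve A·x = −loads:
  F[0-1] = +389.9819 N (tension)
  F[0-2] = +841.7356 N (tension)
  F[1-2] = -448.3027 N (compression)
  F[1-3] = +379.1359 N (tension)
  F[2-3] = +470.7368 N (tension)
  F[2-4] = +389.8653 N (tension)
  F[3-4] = -858.6736 N (compression)
  F[3-5] = -0.0000 N (compression)
  F[4-5] = +0.0000 N (tension)
  Rx@0 = -1014.4400 N
  Ry@0 = -349.6556 N
  Ry@4 = +765.0656 N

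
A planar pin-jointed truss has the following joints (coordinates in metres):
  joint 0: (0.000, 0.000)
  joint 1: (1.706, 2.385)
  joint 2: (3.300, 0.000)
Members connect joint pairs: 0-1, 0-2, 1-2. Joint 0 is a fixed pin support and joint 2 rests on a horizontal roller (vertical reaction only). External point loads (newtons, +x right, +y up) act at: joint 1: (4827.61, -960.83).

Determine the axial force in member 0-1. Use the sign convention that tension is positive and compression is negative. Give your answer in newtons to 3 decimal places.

N=3 nodes, M=3 members, R=3 reactions → 2N=6, M+R=6
member 0 (0-1): L=2.9323, (cx,cy)=(0.5818,0.8133)
member 1 (0-2): L=3.3000, (cx,cy)=(1.0000,0.0000)
member 2 (1-2): L=2.8686, (cx,cy)=(0.5557,-0.8314)
solve A·x = −loads:
  F[0-1] = +3719.1452 N (tension)
  F[0-2] = +2663.8617 N (tension)
  F[1-2] = -4794.0051 N (compression)
  Rx@0 = -4827.6100 N
  Ry@0 = -3024.9354 N
  Ry@2 = +3985.7654 N

3719.145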